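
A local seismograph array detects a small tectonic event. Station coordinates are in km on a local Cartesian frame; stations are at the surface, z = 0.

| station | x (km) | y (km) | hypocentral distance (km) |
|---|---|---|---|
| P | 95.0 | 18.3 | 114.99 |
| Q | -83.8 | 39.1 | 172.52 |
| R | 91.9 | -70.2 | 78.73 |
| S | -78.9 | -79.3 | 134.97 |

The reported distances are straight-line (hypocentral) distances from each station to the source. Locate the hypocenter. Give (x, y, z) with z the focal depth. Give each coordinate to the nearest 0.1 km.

x ≈ 41.1 km, y ≈ -63.8 km, depth ≈ 59.8 km

Each station gives a sphere (x−x_i)² + (y−y_i)² + z² = d_i² (stations at z=0).
Subtracting the P sphere from Q and R: z² cancels, leaving linear equations in x and y:
-357.6 x + 41.6 y = -17349.09
-6.2 x − 177.0 y = 11038.05
Solving: x ≈ 41.093, y ≈ -63.801 km (keep extra digits for the depth step; rounded: 41.1, -63.8).
Then from the P sphere: z² = 114.99² − (x − 95.0)² − (y − 18.3)² with x = 41.093, y = -63.801, so z ≈ 59.801 ≈ 59.8 km.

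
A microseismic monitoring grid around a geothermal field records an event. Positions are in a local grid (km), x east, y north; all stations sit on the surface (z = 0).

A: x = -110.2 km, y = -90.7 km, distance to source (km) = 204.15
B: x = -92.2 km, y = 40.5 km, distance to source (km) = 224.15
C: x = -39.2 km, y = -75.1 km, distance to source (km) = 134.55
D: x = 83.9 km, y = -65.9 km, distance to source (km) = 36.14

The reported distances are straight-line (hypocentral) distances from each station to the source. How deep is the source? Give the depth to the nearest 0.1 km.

30.2 km

Each station gives a sphere (x−x_i)² + (y−y_i)² + z² = d_i² (stations at z=0).
Subtracting the A sphere from B and C: z² cancels, leaving linear equations in x and y:
36.0 x + 262.4 y = -18795.44
142.0 x + 31.2 y = 10379.64
Solving: x ≈ 91.595, y ≈ -84.195 km (keep extra digits for the depth step; rounded: 91.6, -84.2).
Then from the A sphere: z² = 204.15² − (x + 110.2)² − (y + 90.7)² with x = 91.595, y = -84.195, so z ≈ 30.227 ≈ 30.2 km.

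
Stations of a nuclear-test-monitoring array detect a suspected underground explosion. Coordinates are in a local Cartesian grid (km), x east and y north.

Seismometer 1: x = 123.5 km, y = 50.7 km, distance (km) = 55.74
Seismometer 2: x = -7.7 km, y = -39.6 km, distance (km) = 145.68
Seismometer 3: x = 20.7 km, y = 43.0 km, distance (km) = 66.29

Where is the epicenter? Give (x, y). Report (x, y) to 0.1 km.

(75.9, 79.7)

Circle about each station: (x − 123.5)² + (y − 50.7)² = 55.74²; (x + 7.7)² + (y + 39.6)² = 145.68²; (x − 20.7)² + (y − 43.0)² = 66.29².
Subtracting the Seismometer 1 equation from the Seismometer 2 and Seismometer 3 equations removes the quadratic terms:
-262.4 x − 180.6 y = -34311.00
-205.6 x − 15.4 y = -16832.67
Solving the 2×2 system: x ≈ 75.9, y ≈ 79.7 km.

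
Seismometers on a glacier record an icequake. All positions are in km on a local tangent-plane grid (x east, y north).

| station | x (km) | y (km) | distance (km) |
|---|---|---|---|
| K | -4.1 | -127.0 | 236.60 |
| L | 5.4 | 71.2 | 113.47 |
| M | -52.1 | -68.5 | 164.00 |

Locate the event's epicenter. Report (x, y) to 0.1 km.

-107.1 km east, 86.0 km north

Circle about each station: (x + 4.1)² + (y + 127.0)² = 236.60²; (x − 5.4)² + (y − 71.2)² = 113.47²; (x + 52.1)² + (y + 68.5)² = 164.00².
Subtracting the K equation from the L and M equations removes the quadratic terms:
19.0 x + 396.4 y = 32056.91
-96.0 x + 117.0 y = 20344.41
Solving the 2×2 system: x ≈ -107.1, y ≈ 86.0 km.
Check against K (with the unrounded x, y): √((x + 4.1)²+(y + 127.0)²) = 236.60 ≈ 236.60 km. ✓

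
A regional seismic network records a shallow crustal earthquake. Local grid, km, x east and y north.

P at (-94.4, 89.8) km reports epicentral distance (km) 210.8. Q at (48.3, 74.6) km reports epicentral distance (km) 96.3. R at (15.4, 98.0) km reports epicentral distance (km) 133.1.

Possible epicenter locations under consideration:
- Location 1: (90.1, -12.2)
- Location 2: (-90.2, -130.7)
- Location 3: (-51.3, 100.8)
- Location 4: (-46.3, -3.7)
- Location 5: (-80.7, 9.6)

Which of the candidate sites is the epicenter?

For each candidate, compare |candidate − station| to the reported distance:
Location 1: residuals P 0.0, Q 0.0, R 0.0 → max 0.0 km
Location 2: residuals P 9.7, Q 151.3, R 118.8 → max 151.3 km
Location 3: residuals P 166.3, Q 6.7, R 66.3 → max 166.3 km
Location 4: residuals P 105.7, Q 26.5, R 14.1 → max 105.7 km
Location 5: residuals P 129.4, Q 48.2, R 2.5 → max 129.4 km
Only Location 1 has all residuals ≈ 0.

Location 1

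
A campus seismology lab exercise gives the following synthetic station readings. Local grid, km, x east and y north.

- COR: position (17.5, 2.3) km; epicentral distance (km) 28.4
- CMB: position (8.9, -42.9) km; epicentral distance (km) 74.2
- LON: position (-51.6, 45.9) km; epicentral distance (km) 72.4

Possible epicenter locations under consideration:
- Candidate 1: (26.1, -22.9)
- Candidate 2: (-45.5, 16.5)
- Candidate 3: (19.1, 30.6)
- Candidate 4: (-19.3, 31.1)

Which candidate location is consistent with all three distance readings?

For each candidate, compare |candidate − station| to the reported distance:
Candidate 1: residuals COR 1.8, CMB 47.8, LON 31.4 → max 47.8 km
Candidate 2: residuals COR 36.2, CMB 6.3, LON 42.4 → max 42.4 km
Candidate 3: residuals COR 0.1, CMB 0.0, LON 0.1 → max 0.1 km
Candidate 4: residuals COR 18.3, CMB 5.0, LON 36.9 → max 36.9 km
Only Candidate 3 has all residuals ≈ 0.

Candidate 3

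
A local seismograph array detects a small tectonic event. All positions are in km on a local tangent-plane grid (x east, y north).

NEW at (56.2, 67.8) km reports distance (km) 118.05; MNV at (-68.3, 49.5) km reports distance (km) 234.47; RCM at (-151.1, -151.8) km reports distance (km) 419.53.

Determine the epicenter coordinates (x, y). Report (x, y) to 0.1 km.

Circle about each station: (x − 56.2)² + (y − 67.8)² = 118.05²; (x + 68.3)² + (y − 49.5)² = 234.47²; (x + 151.1)² + (y + 151.8)² = 419.53².
Subtracting pairs of circle equations eliminates x²+y² and gives linear equations (the radical axes):
-249.0 x − 36.6 y = -41680.52
-414.6 x − 439.2 y = -123950.45
Solving the 2×2 system: x ≈ 146.2, y ≈ 144.2 km.
Check against NEW (with the unrounded x, y): √((x − 56.2)²+(y − 67.8)²) = 118.06 ≈ 118.05 km. ✓

x ≈ 146.2 km, y ≈ 144.2 km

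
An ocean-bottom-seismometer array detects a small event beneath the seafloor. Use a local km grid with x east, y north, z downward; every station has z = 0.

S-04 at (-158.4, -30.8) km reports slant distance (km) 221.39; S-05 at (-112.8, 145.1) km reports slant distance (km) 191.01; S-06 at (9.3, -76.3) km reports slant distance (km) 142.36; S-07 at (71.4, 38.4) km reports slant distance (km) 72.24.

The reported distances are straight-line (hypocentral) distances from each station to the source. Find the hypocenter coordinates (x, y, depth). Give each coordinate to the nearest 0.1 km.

Each station gives a sphere (x−x_i)² + (y−y_i)² + z² = d_i² (stations at z=0).
Subtracting the S-04 sphere from S-05 and S-06: z² cancels, leaving linear equations in x and y:
91.2 x + 351.8 y = 20267.36
335.4 x − 91.0 y = 8616.14
Solving: x ≈ 38.605, y ≈ 47.603 km (keep extra digits for the depth step; rounded: 38.6, 47.6).
Then from the S-04 sphere: z² = 221.39² − (x + 158.4)² − (y + 30.8)² with x = 38.605, y = 47.603, so z ≈ 63.683 ≈ 63.7 km.

(38.6, 47.6, 63.7)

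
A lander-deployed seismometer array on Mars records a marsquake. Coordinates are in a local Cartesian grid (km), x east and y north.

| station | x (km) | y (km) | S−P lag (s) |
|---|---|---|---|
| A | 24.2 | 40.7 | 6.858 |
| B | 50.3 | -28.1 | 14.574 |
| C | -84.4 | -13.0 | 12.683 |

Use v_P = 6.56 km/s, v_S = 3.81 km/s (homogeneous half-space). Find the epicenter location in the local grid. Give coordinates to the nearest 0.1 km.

x ≈ -21.2 km, y ≈ 83.4 km

Distance from S−P lag: d = Δt · v_P v_S / (v_P − v_S) = Δt · (6.56·3.81)/(6.56−3.81) ≈ 9.0886·Δt.
So d_A = 62.33, d_B = 132.46, d_C = 115.27 km.
Circle about each station: (x − 24.2)² + (y − 40.7)² = 62.33²; (x − 50.3)² + (y + 28.1)² = 132.46²; (x + 84.4)² + (y + 13.0)² = 115.27².
Subtracting pairs of circle equations eliminates x²+y² and gives linear equations (the radical axes):
52.2 x − 137.6 y = -12583.05
-217.2 x − 107.4 y = -4351.91
Solving the 2×2 system: x ≈ -21.2, y ≈ 83.4 km.
Check against A (with the unrounded x, y): √((x − 24.2)²+(y − 40.7)²) = 62.33 ≈ 62.33 km. ✓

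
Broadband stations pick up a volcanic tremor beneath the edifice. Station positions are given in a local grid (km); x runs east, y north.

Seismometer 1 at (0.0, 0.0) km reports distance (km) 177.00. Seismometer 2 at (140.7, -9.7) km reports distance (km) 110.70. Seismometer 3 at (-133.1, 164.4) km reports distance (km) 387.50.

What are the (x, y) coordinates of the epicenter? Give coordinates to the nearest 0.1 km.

x ≈ 130.2 km, y ≈ -119.9 km

Circle about each station: x² + y² = 177.00²; (x − 140.7)² + (y + 9.7)² = 110.70²; (x + 133.1)² + (y − 164.4)² = 387.50².
Subtracting the Seismometer 1 equation from the Seismometer 2 and Seismometer 3 equations removes the quadratic terms:
281.4 x − 19.4 y = 38965.09
-266.2 x + 328.8 y = -74084.28
Solving the 2×2 system: x ≈ 130.2, y ≈ -119.9 km.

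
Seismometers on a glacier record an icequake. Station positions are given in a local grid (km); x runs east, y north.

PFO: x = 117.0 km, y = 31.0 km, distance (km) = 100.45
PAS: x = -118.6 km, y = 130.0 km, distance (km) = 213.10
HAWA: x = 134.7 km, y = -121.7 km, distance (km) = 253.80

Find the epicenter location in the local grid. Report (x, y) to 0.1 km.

Circle about each station: (x − 117.0)² + (y − 31.0)² = 100.45²; (x + 118.6)² + (y − 130.0)² = 213.10²; (x − 134.7)² + (y + 121.7)² = 253.80².
Subtracting pairs of circle equations eliminates x²+y² and gives linear equations (the radical axes):
-471.2 x + 198.0 y = -19005.45
35.4 x − 305.4 y = -36019.26
Solving the 2×2 system: x ≈ 94.5, y ≈ 128.9 km.

94.5 km east, 128.9 km north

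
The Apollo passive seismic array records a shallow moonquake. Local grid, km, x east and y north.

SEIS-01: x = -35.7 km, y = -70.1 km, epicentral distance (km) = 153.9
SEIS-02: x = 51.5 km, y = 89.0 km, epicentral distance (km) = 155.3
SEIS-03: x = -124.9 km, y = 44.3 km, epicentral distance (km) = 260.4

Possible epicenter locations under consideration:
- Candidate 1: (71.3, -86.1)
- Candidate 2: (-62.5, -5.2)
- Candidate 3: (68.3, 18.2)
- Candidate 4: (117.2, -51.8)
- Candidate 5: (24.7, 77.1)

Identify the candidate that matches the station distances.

For each candidate, compare |candidate − station| to the reported distance:
Candidate 1: residuals SEIS-01 45.7, SEIS-02 20.9, SEIS-03 24.8 → max 45.7 km
Candidate 2: residuals SEIS-01 83.7, SEIS-02 7.4, SEIS-03 180.8 → max 180.8 km
Candidate 3: residuals SEIS-01 17.5, SEIS-02 82.5, SEIS-03 65.4 → max 82.5 km
Candidate 4: residuals SEIS-01 0.1, SEIS-02 0.1, SEIS-03 0.1 → max 0.1 km
Candidate 5: residuals SEIS-01 5.2, SEIS-02 126.0, SEIS-03 107.2 → max 126.0 km
Only Candidate 4 has all residuals ≈ 0.

Candidate 4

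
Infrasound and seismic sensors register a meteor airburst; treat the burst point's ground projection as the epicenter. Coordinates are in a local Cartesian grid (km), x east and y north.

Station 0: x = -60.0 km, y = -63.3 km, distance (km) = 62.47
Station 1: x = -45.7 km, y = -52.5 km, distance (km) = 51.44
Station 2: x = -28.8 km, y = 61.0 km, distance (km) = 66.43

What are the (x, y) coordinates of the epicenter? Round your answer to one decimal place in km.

-51.6 km east, -1.4 km north

Circle about each station: (x + 60.0)² + (y + 63.3)² = 62.47²; (x + 45.7)² + (y + 52.5)² = 51.44²; (x + 28.8)² + (y − 61.0)² = 66.43².
Subtracting pairs of circle equations eliminates x²+y² and gives linear equations (the radical axes):
28.6 x + 21.6 y = -1505.72
62.4 x + 248.6 y = -3566.89
Solving the 2×2 system: x ≈ -51.6, y ≈ -1.4 km.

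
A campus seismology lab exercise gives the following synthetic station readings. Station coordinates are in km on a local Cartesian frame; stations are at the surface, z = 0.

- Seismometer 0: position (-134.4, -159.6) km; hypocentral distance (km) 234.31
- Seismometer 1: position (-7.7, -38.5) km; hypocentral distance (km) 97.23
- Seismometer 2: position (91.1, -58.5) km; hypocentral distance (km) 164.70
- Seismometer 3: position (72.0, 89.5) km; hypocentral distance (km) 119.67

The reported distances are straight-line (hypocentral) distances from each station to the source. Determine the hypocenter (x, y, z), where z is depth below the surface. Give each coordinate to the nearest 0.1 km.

x ≈ -28.9 km, y ≈ 44.5 km, depth ≈ 46.0 km

Each station gives a sphere (x−x_i)² + (y−y_i)² + z² = d_i² (stations at z=0).
Subtracting the Seismometer 0 sphere from Seismometer 1 and Seismometer 2: z² cancels, leaving linear equations in x and y:
253.4 x + 242.2 y = 3453.52
451.0 x + 202.2 y = -4038.97
Solving: x ≈ -28.909, y ≈ 44.504 km (keep extra digits for the depth step; rounded: -28.9, 44.5).
Then from the Seismometer 0 sphere: z² = 234.31² − (x + 134.4)² − (y + 159.6)² with x = -28.909, y = 44.504, so z ≈ 45.982 ≈ 46.0 km.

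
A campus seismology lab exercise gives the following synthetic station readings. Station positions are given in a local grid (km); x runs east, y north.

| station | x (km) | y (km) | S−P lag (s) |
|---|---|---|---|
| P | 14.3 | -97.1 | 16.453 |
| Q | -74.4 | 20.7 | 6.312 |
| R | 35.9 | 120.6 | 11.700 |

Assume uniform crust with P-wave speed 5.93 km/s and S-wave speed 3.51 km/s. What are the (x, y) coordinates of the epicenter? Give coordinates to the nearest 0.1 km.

-23.4 km east, 39.3 km north

Distance from S−P lag: d = Δt · v_P v_S / (v_P − v_S) = Δt · (5.93·3.51)/(5.93−3.51) ≈ 8.6010·Δt.
So d_P = 141.51, d_Q = 54.29, d_R = 100.63 km.
Circle about each station: (x − 14.3)² + (y + 97.1)² = 141.51²; (x + 74.4)² + (y − 20.7)² = 54.29²; (x − 35.9)² + (y − 120.6)² = 100.63².
Subtracting the P equation from the Q and R equations removes the quadratic terms:
-177.4 x + 235.6 y = 13408.63
43.2 x + 435.4 y = 16098.95
Solving the 2×2 system: x ≈ -23.4, y ≈ 39.3 km.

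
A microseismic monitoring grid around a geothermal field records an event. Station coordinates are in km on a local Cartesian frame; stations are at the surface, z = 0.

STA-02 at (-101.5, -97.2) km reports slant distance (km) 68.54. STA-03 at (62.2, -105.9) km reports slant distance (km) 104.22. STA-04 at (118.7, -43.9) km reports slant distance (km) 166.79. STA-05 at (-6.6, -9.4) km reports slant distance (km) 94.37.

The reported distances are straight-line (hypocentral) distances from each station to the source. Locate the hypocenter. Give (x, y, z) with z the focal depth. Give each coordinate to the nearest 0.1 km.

(-38.1, -94.5, 25.9)

Each station gives a sphere (x−x_i)² + (y−y_i)² + z² = d_i² (stations at z=0).
Subtracting the STA-02 sphere from STA-03 and STA-04: z² cancels, leaving linear equations in x and y:
327.4 x − 17.4 y = -10830.52
440.4 x + 106.6 y = -26854.36
Solving: x ≈ -38.103, y ≈ -94.502 km (keep extra digits for the depth step; rounded: -38.1, -94.5).
Then from the STA-02 sphere: z² = 68.54² − (x + 101.5)² − (y + 97.2)² with x = -38.103, y = -94.502, so z ≈ 25.909 ≈ 25.9 km.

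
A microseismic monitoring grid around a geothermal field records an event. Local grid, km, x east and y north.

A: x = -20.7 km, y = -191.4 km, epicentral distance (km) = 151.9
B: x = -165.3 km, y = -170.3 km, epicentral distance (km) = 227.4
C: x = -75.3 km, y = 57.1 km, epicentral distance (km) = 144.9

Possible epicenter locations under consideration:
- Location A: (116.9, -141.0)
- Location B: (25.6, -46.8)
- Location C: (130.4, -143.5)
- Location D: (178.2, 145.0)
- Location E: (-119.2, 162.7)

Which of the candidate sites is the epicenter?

Location B

For each candidate, compare |candidate − station| to the reported distance:
Location A: residuals A 5.4, B 56.3, C 131.1 → max 131.1 km
Location B: residuals A 0.1, B 0.0, C 0.1 → max 0.1 km
Location C: residuals A 6.6, B 69.5, C 142.4 → max 142.4 km
Location D: residuals A 238.9, B 238.9, C 123.4 → max 238.9 km
Location E: residuals A 215.6, B 108.8, C 30.5 → max 215.6 km
Only Location B has all residuals ≈ 0.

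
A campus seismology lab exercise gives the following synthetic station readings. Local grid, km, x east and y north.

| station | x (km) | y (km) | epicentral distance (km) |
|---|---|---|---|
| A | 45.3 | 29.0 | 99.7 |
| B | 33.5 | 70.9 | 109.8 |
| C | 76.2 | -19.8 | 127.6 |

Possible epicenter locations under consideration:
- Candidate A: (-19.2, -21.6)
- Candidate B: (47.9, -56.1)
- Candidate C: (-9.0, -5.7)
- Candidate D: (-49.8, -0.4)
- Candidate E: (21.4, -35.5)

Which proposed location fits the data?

For each candidate, compare |candidate − station| to the reported distance:
Candidate A: residuals A 17.7, B 3.3, C 32.2 → max 32.2 km
Candidate B: residuals A 14.6, B 18.0, C 81.6 → max 81.6 km
Candidate C: residuals A 35.3, B 22.2, C 41.2 → max 41.2 km
Candidate D: residuals A 0.2, B 0.2, C 0.1 → max 0.2 km
Candidate E: residuals A 30.9, B 2.7, C 70.6 → max 70.6 km
Only Candidate D has all residuals ≈ 0.

Candidate D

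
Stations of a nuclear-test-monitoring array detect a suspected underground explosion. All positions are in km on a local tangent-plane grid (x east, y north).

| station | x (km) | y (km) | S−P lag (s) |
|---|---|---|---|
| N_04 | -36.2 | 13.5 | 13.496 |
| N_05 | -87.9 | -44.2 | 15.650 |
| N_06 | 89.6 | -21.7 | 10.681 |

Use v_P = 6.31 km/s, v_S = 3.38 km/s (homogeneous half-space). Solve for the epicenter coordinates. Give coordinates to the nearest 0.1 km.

(24.3, -63.9)

Distance from S−P lag: d = Δt · v_P v_S / (v_P − v_S) = Δt · (6.31·3.38)/(6.31−3.38) ≈ 7.2791·Δt.
So d_N_04 = 98.24, d_N_05 = 113.92, d_N_06 = 77.75 km.
Circle about each station: (x + 36.2)² + (y − 13.5)² = 98.24²; (x + 87.9)² + (y + 44.2)² = 113.92²; (x − 89.6)² + (y + 21.7)² = 77.75².
Subtracting the N_04 equation from the N_05 and N_06 equations removes the quadratic terms:
-103.4 x − 115.4 y = 4860.69
251.6 x − 70.4 y = 10612.40
Solving the 2×2 system: x ≈ 24.3, y ≈ -63.9 km.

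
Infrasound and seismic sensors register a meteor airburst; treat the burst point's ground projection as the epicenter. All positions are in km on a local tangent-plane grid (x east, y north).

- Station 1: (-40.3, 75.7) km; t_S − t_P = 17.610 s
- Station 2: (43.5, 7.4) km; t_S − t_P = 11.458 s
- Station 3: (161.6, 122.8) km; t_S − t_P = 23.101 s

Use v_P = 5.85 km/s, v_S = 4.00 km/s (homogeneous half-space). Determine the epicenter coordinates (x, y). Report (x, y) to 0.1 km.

x ≈ 27.1 km, y ≈ -136.6 km

Distance from S−P lag: d = Δt · v_P v_S / (v_P − v_S) = Δt · (5.85·4.00)/(5.85−4.00) ≈ 12.6486·Δt.
So d_Station 1 = 222.74, d_Station 2 = 144.93, d_Station 3 = 292.20 km.
Circle about each station: (x + 40.3)² + (y − 75.7)² = 222.74²; (x − 43.5)² + (y − 7.4)² = 144.93²; (x − 161.6)² + (y − 122.8)² = 292.20².
Subtracting the Station 1 equation from the Station 2 and Station 3 equations removes the quadratic terms:
167.6 x − 136.6 y = 23200.83
403.8 x + 94.2 y = -1927.91
Solving the 2×2 system: x ≈ 27.1, y ≈ -136.6 km.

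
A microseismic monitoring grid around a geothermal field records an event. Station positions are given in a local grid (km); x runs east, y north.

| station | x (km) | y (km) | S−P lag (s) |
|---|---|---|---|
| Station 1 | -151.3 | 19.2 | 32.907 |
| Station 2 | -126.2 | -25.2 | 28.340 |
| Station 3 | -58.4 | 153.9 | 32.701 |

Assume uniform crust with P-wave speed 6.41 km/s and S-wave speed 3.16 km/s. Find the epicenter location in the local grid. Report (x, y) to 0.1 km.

(50.3, -18.5)

Distance from S−P lag: d = Δt · v_P v_S / (v_P − v_S) = Δt · (6.41·3.16)/(6.41−3.16) ≈ 6.2325·Δt.
So d_Station 1 = 205.09, d_Station 2 = 176.63, d_Station 3 = 203.81 km.
Circle about each station: (x + 151.3)² + (y − 19.2)² = 205.09²; (x + 126.2)² + (y + 25.2)² = 176.63²; (x + 58.4)² + (y − 153.9)² = 203.81².
Subtracting the Station 1 equation from the Station 2 and Station 3 equations removes the quadratic terms:
50.2 x − 88.8 y = 4164.90
185.8 x + 269.4 y = 4358.83
Solving the 2×2 system: x ≈ 50.3, y ≈ -18.5 km.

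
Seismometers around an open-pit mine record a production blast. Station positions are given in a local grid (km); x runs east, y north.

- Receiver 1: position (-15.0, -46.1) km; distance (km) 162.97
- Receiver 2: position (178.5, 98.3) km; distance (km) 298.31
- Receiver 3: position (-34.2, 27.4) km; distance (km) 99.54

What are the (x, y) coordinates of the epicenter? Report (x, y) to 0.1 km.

x ≈ -119.2 km, y ≈ 79.2 km

Circle about each station: (x + 15.0)² + (y + 46.1)² = 162.97²; (x − 178.5)² + (y − 98.3)² = 298.31²; (x + 34.2)² + (y − 27.4)² = 99.54².
Subtracting pairs of circle equations eliminates x²+y² and gives linear equations (the radical axes):
387.0 x + 288.8 y = -23254.71
-38.4 x + 147.0 y = 16221.20
Solving the 2×2 system: x ≈ -119.2, y ≈ 79.2 km.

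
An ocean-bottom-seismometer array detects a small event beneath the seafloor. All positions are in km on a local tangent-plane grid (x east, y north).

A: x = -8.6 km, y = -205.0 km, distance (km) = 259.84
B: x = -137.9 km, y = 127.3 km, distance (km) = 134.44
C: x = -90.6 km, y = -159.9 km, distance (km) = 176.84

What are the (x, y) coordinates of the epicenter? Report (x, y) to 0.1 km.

Circle about each station: (x + 8.6)² + (y + 205.0)² = 259.84²; (x + 137.9)² + (y − 127.3)² = 134.44²; (x + 90.6)² + (y + 159.9)² = 176.84².
Subtracting pairs of circle equations eliminates x²+y² and gives linear equations (the radical axes):
-258.6 x + 664.6 y = 42565.45
-164.0 x + 90.2 y = 27921.85
Solving the 2×2 system: x ≈ -171.8, y ≈ -2.8 km.

-171.8 km east, -2.8 km north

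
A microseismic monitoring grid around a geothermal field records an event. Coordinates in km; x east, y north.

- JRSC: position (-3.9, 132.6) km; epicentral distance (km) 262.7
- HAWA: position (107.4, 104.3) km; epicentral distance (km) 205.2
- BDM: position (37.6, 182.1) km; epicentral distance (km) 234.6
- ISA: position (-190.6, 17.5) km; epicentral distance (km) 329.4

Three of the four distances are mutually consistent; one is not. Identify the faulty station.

Solve using three stations at a time. Using JRSC, HAWA, ISA (subtract circle equations pairwise → linear system) gives (x, y) ≈ (116.9, -100.7).
Distances from that point to each station vs reported:
  JRSC: calculated 262.7 vs reported 262.7 → residual 0.0 km
  HAWA: calculated 205.2 vs reported 205.2 → residual 0.0 km
  BDM: calculated 293.7 vs reported 234.6 → residual 59.1 km
  ISA: calculated 329.4 vs reported 329.4 → residual 0.0 km
JRSC, HAWA, ISA are mutually consistent (residuals ≈ 0); BDM is off by 59.1 km.

BDM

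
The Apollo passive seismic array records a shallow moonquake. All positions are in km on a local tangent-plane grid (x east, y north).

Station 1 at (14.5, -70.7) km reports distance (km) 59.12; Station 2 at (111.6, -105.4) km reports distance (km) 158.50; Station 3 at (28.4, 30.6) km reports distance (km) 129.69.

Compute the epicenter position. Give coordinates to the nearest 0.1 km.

Circle about each station: (x − 14.5)² + (y + 70.7)² = 59.12²; (x − 111.6)² + (y + 105.4)² = 158.50²; (x − 28.4)² + (y − 30.6)² = 129.69².
Subtracting pairs of circle equations eliminates x²+y² and gives linear equations (the radical axes):
194.2 x − 69.4 y = -3272.10
27.8 x + 202.6 y = -16790.14
Solving the 2×2 system: x ≈ -44.3, y ≈ -76.8 km.
Check against Station 1 (with the unrounded x, y): √((x − 14.5)²+(y + 70.7)²) = 59.11 ≈ 59.12 km. ✓

-44.3 km east, -76.8 km north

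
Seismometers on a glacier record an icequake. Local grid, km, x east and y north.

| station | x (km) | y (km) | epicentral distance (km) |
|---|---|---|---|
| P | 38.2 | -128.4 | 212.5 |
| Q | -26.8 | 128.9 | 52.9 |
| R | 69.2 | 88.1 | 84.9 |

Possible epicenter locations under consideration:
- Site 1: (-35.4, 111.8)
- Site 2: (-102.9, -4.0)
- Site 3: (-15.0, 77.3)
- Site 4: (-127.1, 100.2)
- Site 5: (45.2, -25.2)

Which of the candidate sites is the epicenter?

For each candidate, compare |candidate − station| to the reported distance:
Site 1: residuals P 38.7, Q 33.8, R 22.4 → max 38.7 km
Site 2: residuals P 24.4, Q 100.2, R 110.3 → max 110.3 km
Site 3: residuals P 0.0, Q 0.0, R 0.0 → max 0.0 km
Site 4: residuals P 69.6, Q 51.4, R 111.8 → max 111.8 km
Site 5: residuals P 109.1, Q 117.2, R 30.9 → max 117.2 km
Only Site 3 has all residuals ≈ 0.

Site 3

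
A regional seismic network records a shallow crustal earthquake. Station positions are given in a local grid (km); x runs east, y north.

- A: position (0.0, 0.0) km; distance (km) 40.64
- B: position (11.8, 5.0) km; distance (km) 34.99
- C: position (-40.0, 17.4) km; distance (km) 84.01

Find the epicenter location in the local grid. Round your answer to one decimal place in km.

34.3 km east, -21.8 km north

Circle about each station: x² + y² = 40.64²; (x − 11.8)² + (y − 5.0)² = 34.99²; (x + 40.0)² + (y − 17.4)² = 84.01².
Subtracting pairs of circle equations eliminates x²+y² and gives linear equations (the radical axes):
23.6 x + 10.0 y = 591.55
-80.0 x + 34.8 y = -3503.31
Solving the 2×2 system: x ≈ 34.3, y ≈ -21.8 km.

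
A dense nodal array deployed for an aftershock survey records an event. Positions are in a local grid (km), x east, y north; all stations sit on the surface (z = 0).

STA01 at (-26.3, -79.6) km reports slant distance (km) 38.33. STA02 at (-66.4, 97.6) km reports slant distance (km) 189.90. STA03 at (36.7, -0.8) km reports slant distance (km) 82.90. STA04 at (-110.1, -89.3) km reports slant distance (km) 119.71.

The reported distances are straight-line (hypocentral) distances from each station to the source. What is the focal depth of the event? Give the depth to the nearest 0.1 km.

Each station gives a sphere (x−x_i)² + (y−y_i)² + z² = d_i² (stations at z=0).
Subtracting the STA01 sphere from STA02 and STA03: z² cancels, leaving linear equations in x and y:
-80.2 x + 354.4 y = -27685.95
126.0 x + 157.6 y = -11083.54
Solving: x ≈ 7.598, y ≈ -76.401 km (keep extra digits for the depth step; rounded: 7.6, -76.4).
Then from the STA01 sphere: z² = 38.33² − (x + 26.3)² − (y + 79.6)² with x = 7.598, y = -76.401, so z ≈ 17.603 ≈ 17.6 km.

z ≈ 17.6 km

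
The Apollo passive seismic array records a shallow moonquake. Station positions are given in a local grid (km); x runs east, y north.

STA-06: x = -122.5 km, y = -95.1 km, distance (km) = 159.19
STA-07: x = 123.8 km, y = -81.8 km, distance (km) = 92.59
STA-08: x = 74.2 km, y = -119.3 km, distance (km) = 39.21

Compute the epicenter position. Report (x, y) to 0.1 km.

35.9 km east, -110.9 km north

Circle about each station: (x + 122.5)² + (y + 95.1)² = 159.19²; (x − 123.8)² + (y + 81.8)² = 92.59²; (x − 74.2)² + (y + 119.3)² = 39.21².
Subtracting pairs of circle equations eliminates x²+y² and gives linear equations (the radical axes):
492.6 x + 26.6 y = 14735.97
393.4 x − 48.4 y = 19491.90
Solving the 2×2 system: x ≈ 35.9, y ≈ -110.9 km.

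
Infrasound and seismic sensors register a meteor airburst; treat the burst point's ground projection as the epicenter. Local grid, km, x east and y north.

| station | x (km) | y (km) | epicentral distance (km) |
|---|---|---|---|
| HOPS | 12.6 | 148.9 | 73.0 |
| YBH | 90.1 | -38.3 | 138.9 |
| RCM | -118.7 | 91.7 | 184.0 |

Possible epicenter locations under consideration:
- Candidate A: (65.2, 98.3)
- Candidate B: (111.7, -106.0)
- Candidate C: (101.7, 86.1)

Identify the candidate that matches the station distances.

For each candidate, compare |candidate − station| to the reported distance:
Candidate A: residuals HOPS 0.0, YBH 0.0, RCM 0.0 → max 0.0 km
Candidate B: residuals HOPS 200.5, YBH 67.8, RCM 119.6 → max 200.5 km
Candidate C: residuals HOPS 36.0, YBH 14.0, RCM 36.5 → max 36.5 km
Only Candidate A has all residuals ≈ 0.

Candidate A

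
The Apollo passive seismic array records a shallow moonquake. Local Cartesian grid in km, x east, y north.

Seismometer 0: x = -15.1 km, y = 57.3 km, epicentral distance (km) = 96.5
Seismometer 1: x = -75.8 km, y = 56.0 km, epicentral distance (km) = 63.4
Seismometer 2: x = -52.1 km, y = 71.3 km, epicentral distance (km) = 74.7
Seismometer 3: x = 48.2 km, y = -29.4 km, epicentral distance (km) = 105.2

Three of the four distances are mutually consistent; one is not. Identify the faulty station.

Seismometer 0

Solve using three stations at a time. Using Seismometer 1, Seismometer 2, Seismometer 3 (subtract circle equations pairwise → linear system) gives (x, y) ≈ (-53.7, -3.3).
Distances from that point to each station vs reported:
  Seismometer 0: calculated 71.8 vs reported 96.5 → residual 24.7 km
  Seismometer 1: calculated 63.3 vs reported 63.4 → residual 0.1 km
  Seismometer 2: calculated 74.6 vs reported 74.7 → residual 0.1 km
  Seismometer 3: calculated 105.1 vs reported 105.2 → residual 0.1 km
Seismometer 1, Seismometer 2, Seismometer 3 are mutually consistent (residuals ≈ 0); Seismometer 0 is off by 24.7 km.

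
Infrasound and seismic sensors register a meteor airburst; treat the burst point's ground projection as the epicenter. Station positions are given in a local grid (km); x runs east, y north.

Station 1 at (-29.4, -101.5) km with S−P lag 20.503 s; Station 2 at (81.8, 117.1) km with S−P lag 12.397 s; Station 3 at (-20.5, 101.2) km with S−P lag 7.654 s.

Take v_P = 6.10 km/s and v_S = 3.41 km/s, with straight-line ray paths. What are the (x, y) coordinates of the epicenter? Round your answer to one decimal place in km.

(11.8, 51.6)

Distance from S−P lag: d = Δt · v_P v_S / (v_P − v_S) = Δt · (6.10·3.41)/(6.10−3.41) ≈ 7.7327·Δt.
So d_Station 1 = 158.54, d_Station 2 = 95.86, d_Station 3 = 59.19 km.
Circle about each station: (x + 29.4)² + (y + 101.5)² = 158.54²; (x − 81.8)² + (y − 117.1)² = 95.86²; (x + 20.5)² + (y − 101.2)² = 59.19².
Subtracting the Station 1 equation from the Station 2 and Station 3 equations removes the quadratic terms:
222.4 x + 437.2 y = 25182.83
17.8 x + 405.4 y = 21126.56
Solving the 2×2 system: x ≈ 11.8, y ≈ 51.6 km.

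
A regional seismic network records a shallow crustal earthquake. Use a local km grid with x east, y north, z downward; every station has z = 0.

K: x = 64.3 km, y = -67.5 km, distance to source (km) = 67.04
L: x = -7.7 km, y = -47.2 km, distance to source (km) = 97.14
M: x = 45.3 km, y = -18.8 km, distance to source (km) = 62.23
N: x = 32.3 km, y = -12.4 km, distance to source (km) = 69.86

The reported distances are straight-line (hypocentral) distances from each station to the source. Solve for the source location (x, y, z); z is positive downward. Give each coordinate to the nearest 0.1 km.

Each station gives a sphere (x−x_i)² + (y−y_i)² + z² = d_i² (stations at z=0).
Subtracting the K sphere from L and M: z² cancels, leaving linear equations in x and y:
-144.0 x + 40.6 y = -11345.43
-38.0 x + 97.4 y = -5663.42
Solving: x ≈ 70.105, y ≈ -30.795 km (keep extra digits for the depth step; rounded: 70.1, -30.8).
Then from the K sphere: z² = 67.04² − (x − 64.3)² − (y + 67.5)² with x = 70.105, y = -30.795, so z ≈ 55.798 ≈ 55.8 km.
Check against N (with the unrounded solution): distance 69.86 ≈ 69.86 km. ✓

(70.1, -30.8, 55.8)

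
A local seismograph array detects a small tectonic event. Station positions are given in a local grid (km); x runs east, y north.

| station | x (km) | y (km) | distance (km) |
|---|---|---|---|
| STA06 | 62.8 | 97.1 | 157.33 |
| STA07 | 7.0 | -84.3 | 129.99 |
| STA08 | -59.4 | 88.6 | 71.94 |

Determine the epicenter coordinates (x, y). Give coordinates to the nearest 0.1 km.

Circle about each station: (x − 62.8)² + (y − 97.1)² = 157.33²; (x − 7.0)² + (y + 84.3)² = 129.99²; (x + 59.4)² + (y − 88.6)² = 71.94².
Subtracting the STA06 equation from the STA07 and STA08 equations removes the quadratic terms:
-111.6 x − 362.8 y = 1638.57
-244.4 x − 17.0 y = 17583.44
Solving the 2×2 system: x ≈ -73.2, y ≈ 18.0 km.
Check against STA06 (with the unrounded x, y): √((x − 62.8)²+(y − 97.1)²) = 157.33 ≈ 157.33 km. ✓

(-73.2, 18.0)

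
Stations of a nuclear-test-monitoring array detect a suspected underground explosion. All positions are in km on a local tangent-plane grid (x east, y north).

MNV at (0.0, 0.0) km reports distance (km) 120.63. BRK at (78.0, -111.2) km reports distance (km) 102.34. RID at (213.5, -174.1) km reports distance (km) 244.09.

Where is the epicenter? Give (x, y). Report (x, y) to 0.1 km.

x ≈ -24.1 km, y ≈ -118.2 km

Circle about each station: x² + y² = 120.63²; (x − 78.0)² + (y + 111.2)² = 102.34²; (x − 213.5)² + (y + 174.1)² = 244.09².
Subtracting pairs of circle equations eliminates x²+y² and gives linear equations (the radical axes):
156.0 x − 222.4 y = 22527.56
427.0 x − 348.2 y = 30864.73
Solving the 2×2 system: x ≈ -24.1, y ≈ -118.2 km.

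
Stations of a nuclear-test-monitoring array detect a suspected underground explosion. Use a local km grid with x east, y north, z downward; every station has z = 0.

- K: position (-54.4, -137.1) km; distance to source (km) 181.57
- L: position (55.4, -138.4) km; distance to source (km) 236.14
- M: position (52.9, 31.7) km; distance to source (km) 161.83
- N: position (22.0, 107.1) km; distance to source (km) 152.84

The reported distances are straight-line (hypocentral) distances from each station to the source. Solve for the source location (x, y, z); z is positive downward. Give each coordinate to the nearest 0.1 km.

(-101.3, 31.3, 49.1)

Each station gives a sphere (x−x_i)² + (y−y_i)² + z² = d_i² (stations at z=0).
Subtracting the K sphere from L and M: z² cancels, leaving linear equations in x and y:
219.6 x − 2.6 y = -22326.48
214.6 x + 337.6 y = -11173.75
Solving: x ≈ -101.298, y ≈ 31.294 km (keep extra digits for the depth step; rounded: -101.3, 31.3).
Then from the K sphere: z² = 181.57² − (x + 54.4)² − (y + 137.1)² with x = -101.298, y = 31.294, so z ≈ 49.109 ≈ 49.1 km.
Check against N (with the unrounded solution): distance 152.84 ≈ 152.84 km. ✓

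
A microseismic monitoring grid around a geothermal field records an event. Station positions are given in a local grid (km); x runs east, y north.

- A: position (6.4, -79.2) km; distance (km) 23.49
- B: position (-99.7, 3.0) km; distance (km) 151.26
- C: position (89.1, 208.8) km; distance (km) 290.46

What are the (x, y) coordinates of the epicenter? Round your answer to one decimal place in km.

Circle about each station: (x − 6.4)² + (y + 79.2)² = 23.49²; (x + 99.7)² + (y − 3.0)² = 151.26²; (x − 89.1)² + (y − 208.8)² = 290.46².
Subtracting the A equation from the B and C equations removes the quadratic terms:
-212.2 x + 164.4 y = -18692.32
165.4 x + 576.0 y = -38592.58
Solving the 2×2 system: x ≈ 29.6, y ≈ -75.5 km.
Check against A (with the unrounded x, y): √((x − 6.4)²+(y + 79.2)²) = 23.49 ≈ 23.49 km. ✓

(29.6, -75.5)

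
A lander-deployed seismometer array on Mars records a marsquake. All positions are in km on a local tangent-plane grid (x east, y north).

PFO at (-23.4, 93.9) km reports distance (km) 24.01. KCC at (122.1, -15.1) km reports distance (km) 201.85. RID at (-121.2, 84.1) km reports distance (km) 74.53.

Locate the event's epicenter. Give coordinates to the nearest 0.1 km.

Circle about each station: (x + 23.4)² + (y − 93.9)² = 24.01²; (x − 122.1)² + (y + 15.1)² = 201.85²; (x + 121.2)² + (y − 84.1)² = 74.53².
Subtracting the PFO equation from the KCC and RID equations removes the quadratic terms:
291.0 x − 218.0 y = -34395.29
-195.6 x − 19.6 y = 7419.24
Solving the 2×2 system: x ≈ -47.4, y ≈ 94.5 km.

-47.4 km east, 94.5 km north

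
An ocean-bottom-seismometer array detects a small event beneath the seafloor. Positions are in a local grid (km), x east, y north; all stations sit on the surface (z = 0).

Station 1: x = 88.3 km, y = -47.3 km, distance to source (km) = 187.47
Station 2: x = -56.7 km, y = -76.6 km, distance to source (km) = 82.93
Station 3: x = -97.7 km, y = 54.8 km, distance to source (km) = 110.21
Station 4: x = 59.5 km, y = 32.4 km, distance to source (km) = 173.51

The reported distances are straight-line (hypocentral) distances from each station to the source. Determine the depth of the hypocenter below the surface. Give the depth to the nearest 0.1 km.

Each station gives a sphere (x−x_i)² + (y−y_i)² + z² = d_i² (stations at z=0).
Subtracting the Station 1 sphere from Station 2 and Station 3: z² cancels, leaving linear equations in x and y:
-290.0 x − 58.6 y = 27315.89
-372.0 x + 204.2 y = 25512.91
Solving: x ≈ -87.302, y ≈ -34.101 km (keep extra digits for the depth step; rounded: -87.3, -34.1).
Then from the Station 1 sphere: z² = 187.47² − (x − 88.3)² − (y + 47.3)² with x = -87.302, y = -34.101, so z ≈ 64.302 ≈ 64.3 km.
Check against Station 4 (with the unrounded solution): distance 173.52 ≈ 173.51 km. ✓

z ≈ 64.3 km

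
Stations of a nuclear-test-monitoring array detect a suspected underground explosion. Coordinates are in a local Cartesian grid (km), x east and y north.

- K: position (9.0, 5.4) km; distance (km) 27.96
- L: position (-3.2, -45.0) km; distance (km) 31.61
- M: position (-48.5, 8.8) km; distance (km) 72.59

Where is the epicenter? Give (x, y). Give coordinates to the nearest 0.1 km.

Circle about each station: (x − 9.0)² + (y − 5.4)² = 27.96²; (x + 3.2)² + (y + 45.0)² = 31.61²; (x + 48.5)² + (y − 8.8)² = 72.59².
Subtracting the K equation from the L and M equations removes the quadratic terms:
-24.4 x − 100.8 y = 1707.65
-115.0 x + 6.8 y = -2168.02
Solving the 2×2 system: x ≈ 17.6, y ≈ -21.2 km.

17.6 km east, -21.2 km north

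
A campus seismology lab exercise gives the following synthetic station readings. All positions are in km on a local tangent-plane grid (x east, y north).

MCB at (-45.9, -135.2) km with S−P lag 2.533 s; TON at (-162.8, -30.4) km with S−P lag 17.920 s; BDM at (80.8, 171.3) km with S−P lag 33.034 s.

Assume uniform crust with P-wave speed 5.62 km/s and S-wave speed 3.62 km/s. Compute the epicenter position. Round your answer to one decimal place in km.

Distance from S−P lag: d = Δt · v_P v_S / (v_P − v_S) = Δt · (5.62·3.62)/(5.62−3.62) ≈ 10.1722·Δt.
So d_MCB = 25.77, d_TON = 182.29, d_BDM = 336.03 km.
Circle about each station: (x + 45.9)² + (y + 135.2)² = 25.77²; (x + 162.8)² + (y + 30.4)² = 182.29²; (x − 80.8)² + (y − 171.3)² = 336.03².
Subtracting the MCB equation from the TON and BDM equations removes the quadratic terms:
-233.8 x + 209.6 y = -25523.40
253.4 x + 613.0 y = -96765.59
Solving the 2×2 system: x ≈ -23.6, y ≈ -148.1 km.

-23.6 km east, -148.1 km north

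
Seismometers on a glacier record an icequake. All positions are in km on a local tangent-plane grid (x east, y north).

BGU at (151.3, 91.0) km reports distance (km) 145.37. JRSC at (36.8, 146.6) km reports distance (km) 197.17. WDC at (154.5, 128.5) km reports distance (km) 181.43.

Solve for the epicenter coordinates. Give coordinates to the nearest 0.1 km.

Circle about each station: (x − 151.3)² + (y − 91.0)² = 145.37²; (x − 36.8)² + (y − 146.6)² = 197.17²; (x − 154.5)² + (y − 128.5)² = 181.43².
Subtracting pairs of circle equations eliminates x²+y² and gives linear equations (the radical axes):
-229.0 x + 111.2 y = -26070.46
6.4 x + 75.0 y = -2574.60
Solving the 2×2 system: x ≈ 93.3, y ≈ -42.3 km.

(93.3, -42.3)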